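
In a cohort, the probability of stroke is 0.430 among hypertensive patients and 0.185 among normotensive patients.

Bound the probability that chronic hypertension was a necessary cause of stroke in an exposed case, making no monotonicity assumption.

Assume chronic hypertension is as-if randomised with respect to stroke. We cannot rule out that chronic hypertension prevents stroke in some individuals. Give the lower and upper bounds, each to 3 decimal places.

Let p₁ = 0.43, p₀ = 0.185.
Under exogeneity alone the bounds on PN are max{0,(p₁−p₀)/p₁} ≤ PN ≤ min{1,(1−p₀)/p₁}.
  lower = (p₁ − p₀)/p₁ = 0.245 / 0.43 ≈ 0.5698
  upper = min{1, (1 − p₀)/p₁} = 0.815 / 0.43 ≈ 1.8953 → capped at 1

0.570 ≤ PN ≤ 1.000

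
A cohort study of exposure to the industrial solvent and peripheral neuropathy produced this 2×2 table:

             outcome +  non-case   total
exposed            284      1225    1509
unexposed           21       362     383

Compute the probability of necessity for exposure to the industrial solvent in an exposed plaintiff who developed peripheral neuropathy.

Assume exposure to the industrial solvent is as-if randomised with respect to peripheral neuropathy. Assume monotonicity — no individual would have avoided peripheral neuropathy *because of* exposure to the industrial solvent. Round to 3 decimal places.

PN ≈ 0.709

p₁ = P(outcome | exposed) = 284/1509 = 0.1882
p₀ = P(outcome | unexposed) = 21/383 = 0.05483
Under exogeneity and monotonicity, PN = (p₁ − p₀)/p₁.
PN = (0.1882 − 0.05483) / 0.1882 ≈ 0.7087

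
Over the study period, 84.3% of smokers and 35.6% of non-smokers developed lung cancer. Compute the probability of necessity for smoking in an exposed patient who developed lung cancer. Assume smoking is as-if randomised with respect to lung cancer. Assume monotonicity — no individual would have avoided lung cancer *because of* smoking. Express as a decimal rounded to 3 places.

PN ≈ 0.578

p₁ = 0.843, p₀ = 0.356.
Under exogeneity and monotonicity, PN = (p₁ − p₀) / p₁.
PN = (0.843 − 0.356) / 0.843 = 0.487 / 0.843 ≈ 0.5777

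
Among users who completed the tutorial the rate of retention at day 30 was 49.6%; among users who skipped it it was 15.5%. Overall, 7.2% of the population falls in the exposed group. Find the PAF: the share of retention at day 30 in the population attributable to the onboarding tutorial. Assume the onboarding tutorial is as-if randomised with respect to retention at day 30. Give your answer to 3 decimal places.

PAF ≈ 0.137

p₁ = 0.496, p₀ = 0.155.
Overall risk P(Y=1) = π·p₁ + (1−π)·p₀ = 0.072×0.496 + 0.928×0.155 = 0.17955.
Under exogeneity, PAF = [P(Y=1) − p₀] / P(Y=1).
PAF = (0.17955 − 0.155) / 0.17955 ≈ 0.1367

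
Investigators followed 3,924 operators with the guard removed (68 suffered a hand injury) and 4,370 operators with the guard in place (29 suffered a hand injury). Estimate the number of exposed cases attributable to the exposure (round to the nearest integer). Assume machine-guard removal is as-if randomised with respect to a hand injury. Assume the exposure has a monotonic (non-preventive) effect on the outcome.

p₁ = P(outcome | exposed) = 68/3924 = 0.017329
p₀ = P(outcome | unexposed) = 29/4370 = 0.0066362
PN = (p₁ − p₀)/p₁ = (0.017329 − 0.0066362) / 0.017329 ≈ 0.61705.
Attributable cases ≈ PN × (exposed cases) = 0.61705 × 68 ≈ 41.96.

about 42 cases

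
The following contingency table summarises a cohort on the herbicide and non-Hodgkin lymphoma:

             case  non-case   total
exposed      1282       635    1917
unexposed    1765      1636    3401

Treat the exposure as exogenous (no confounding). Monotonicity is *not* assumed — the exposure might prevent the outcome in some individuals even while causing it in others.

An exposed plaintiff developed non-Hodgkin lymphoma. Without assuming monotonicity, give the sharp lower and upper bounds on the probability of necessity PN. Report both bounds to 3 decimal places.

p₁ = P(outcome | exposed) = 1282/1917 = 0.66875
p₀ = P(outcome | unexposed) = 1765/3401 = 0.51897
Under exogeneity alone the bounds on PN are max{0,(p₁−p₀)/p₁} ≤ PN ≤ min{1,(1−p₀)/p₁}.
  lower = (p₁ − p₀)/p₁ = 0.14979 / 0.66875 ≈ 0.2240
  upper = min{1, (1 − p₀)/p₁} = 0.48103 / 0.66875 ≈ 0.7193

0.224 ≤ PN ≤ 0.719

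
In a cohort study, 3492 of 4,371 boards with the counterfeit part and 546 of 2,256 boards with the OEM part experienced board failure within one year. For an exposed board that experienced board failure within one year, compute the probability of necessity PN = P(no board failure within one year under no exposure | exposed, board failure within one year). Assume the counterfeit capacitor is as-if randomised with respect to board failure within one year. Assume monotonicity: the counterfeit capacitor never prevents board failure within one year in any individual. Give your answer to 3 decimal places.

PN ≈ 0.697

p₁ = P(outcome | exposed) = 3492/4371 = 0.7989
p₀ = P(outcome | unexposed) = 546/2256 = 0.24202
Under exogeneity and monotonicity, PN = (p₁ − p₀) / p₁.
PN = (0.7989 − 0.24202) / 0.7989 = 0.55688 / 0.7989 ≈ 0.6971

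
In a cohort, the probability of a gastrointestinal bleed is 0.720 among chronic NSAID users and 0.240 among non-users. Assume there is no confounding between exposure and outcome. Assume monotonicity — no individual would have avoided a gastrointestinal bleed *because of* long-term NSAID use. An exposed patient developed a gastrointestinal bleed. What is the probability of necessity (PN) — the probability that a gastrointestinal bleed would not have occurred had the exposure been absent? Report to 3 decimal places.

PN ≈ 0.667

Let p₁ = 0.72, p₀ = 0.24.
Under exogeneity and monotonicity, PN = (p₁ − p₀) / p₁.
PN = (0.72 − 0.24) / 0.72 = 0.48 / 0.72 ≈ 0.6667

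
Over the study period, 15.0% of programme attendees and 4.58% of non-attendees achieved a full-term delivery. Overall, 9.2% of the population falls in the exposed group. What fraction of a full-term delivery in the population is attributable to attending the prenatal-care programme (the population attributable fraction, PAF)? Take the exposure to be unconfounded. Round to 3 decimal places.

PAF ≈ 0.173

p₁ = 0.15, p₀ = 0.0458.
Overall risk P(Y=1) = π·p₁ + (1−π)·p₀ = 0.092×0.15 + 0.908×0.0458 = 0.055386.
Under exogeneity, PAF = [P(Y=1) − p₀] / P(Y=1).
PAF = (0.055386 − 0.0458) / 0.055386 ≈ 0.1731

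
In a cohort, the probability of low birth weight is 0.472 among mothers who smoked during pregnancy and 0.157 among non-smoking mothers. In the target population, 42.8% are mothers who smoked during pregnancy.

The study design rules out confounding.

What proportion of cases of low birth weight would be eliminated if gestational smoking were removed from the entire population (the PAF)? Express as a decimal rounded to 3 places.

Let p₁ = 0.472, p₀ = 0.157.
Overall risk P(Y=1) = π·p₁ + (1−π)·p₀ = 0.428×0.472 + 0.572×0.157 = 0.29182.
Under exogeneity, PAF = [P(Y=1) − p₀] / P(Y=1).
PAF = (0.29182 − 0.157) / 0.29182 ≈ 0.4620

PAF ≈ 0.462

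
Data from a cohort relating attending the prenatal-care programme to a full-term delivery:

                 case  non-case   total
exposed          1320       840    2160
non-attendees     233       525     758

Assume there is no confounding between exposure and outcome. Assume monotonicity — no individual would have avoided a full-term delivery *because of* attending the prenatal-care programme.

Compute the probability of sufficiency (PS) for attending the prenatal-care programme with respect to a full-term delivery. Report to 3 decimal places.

PS ≈ 0.439

p₁ = P(outcome | exposed) = 1320/2160 = 0.61111
p₀ = P(outcome | unexposed) = 233/758 = 0.30739
Under exogeneity and monotonicity, PS = (p₁ − p₀) / (1 − p₀).
PS = (0.61111 − 0.30739) / (1 − 0.30739) = 0.30372 / 0.69261 ≈ 0.4385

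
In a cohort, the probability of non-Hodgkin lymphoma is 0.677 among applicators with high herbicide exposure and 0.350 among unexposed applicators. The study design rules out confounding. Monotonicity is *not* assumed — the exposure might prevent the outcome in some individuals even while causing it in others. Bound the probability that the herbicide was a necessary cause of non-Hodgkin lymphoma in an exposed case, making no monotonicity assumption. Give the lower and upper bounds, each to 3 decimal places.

0.483 ≤ PN ≤ 0.960

Let p₁ = 0.677, p₀ = 0.35.
Under exogeneity alone the bounds on PN are max{0,(p₁−p₀)/p₁} ≤ PN ≤ min{1,(1−p₀)/p₁}.
  lower = (p₁ − p₀)/p₁ = 0.327 / 0.677 ≈ 0.4830
  upper = min{1, (1 − p₀)/p₁} = 0.65 / 0.677 ≈ 0.9601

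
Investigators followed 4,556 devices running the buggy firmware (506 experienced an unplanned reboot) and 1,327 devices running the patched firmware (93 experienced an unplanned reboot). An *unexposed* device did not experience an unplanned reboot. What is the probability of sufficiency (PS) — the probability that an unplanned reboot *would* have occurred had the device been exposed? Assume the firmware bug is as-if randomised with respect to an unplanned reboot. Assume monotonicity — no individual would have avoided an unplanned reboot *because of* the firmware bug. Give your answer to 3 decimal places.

p₁ = P(outcome | exposed) = 506/4556 = 0.11106
p₀ = P(outcome | unexposed) = 93/1327 = 0.070083
Under exogeneity and monotonicity, PS = (p₁ − p₀) / (1 − p₀).
PS = (0.11106 − 0.070083) / (1 − 0.070083) = 0.040979 / 0.92992 ≈ 0.0441

PS ≈ 0.044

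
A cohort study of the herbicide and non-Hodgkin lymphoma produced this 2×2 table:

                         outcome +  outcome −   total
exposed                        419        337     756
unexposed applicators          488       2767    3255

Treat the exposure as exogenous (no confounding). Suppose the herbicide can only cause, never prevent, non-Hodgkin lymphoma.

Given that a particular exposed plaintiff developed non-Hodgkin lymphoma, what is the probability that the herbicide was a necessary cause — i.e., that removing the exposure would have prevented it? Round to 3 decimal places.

p₁ = P(outcome | exposed) = 419/756 = 0.55423
p₀ = P(outcome | unexposed) = 488/3255 = 0.14992
Under exogeneity and monotonicity, PN = (p₁ − p₀) / p₁.
PN = (0.55423 − 0.14992) / 0.55423 = 0.40431 / 0.55423 ≈ 0.7295

PN ≈ 0.729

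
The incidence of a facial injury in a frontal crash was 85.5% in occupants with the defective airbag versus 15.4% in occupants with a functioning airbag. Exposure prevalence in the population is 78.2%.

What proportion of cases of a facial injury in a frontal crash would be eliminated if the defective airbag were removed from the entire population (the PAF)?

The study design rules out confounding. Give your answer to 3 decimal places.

p₁ = 0.855, p₀ = 0.154.
Overall risk P(Y=1) = π·p₁ + (1−π)·p₀ = 0.782×0.855 + 0.218×0.154 = 0.70218.
Under exogeneity, PAF = [P(Y=1) − p₀] / P(Y=1).
PAF = (0.70218 − 0.154) / 0.70218 ≈ 0.7807

PAF ≈ 0.781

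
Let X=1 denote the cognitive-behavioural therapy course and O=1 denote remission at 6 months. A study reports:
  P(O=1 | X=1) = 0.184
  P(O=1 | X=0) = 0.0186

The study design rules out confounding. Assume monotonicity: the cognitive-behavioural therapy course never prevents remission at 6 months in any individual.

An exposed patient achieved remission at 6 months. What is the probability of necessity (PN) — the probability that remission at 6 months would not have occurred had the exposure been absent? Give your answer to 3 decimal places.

Let p₁ = 0.184, p₀ = 0.0186.
Under exogeneity and monotonicity, PN = (p₁ − p₀) / p₁.
PN = (0.184 − 0.0186) / 0.184 = 0.1654 / 0.184 ≈ 0.8989

PN ≈ 0.899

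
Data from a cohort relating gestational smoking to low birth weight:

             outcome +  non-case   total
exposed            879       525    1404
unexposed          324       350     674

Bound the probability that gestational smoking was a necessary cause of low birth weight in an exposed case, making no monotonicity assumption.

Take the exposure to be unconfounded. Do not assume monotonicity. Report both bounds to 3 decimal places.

0.232 ≤ PN ≤ 0.829

p₁ = P(outcome | exposed) = 879/1404 = 0.62607
p₀ = P(outcome | unexposed) = 324/674 = 0.48071
Under exogeneity alone the bounds on PN are max{0,(p₁−p₀)/p₁} ≤ PN ≤ min{1,(1−p₀)/p₁}.
  lower = (p₁ − p₀)/p₁ = 0.14536 / 0.62607 ≈ 0.2322
  upper = min{1, (1 − p₀)/p₁} = 0.51929 / 0.62607 ≈ 0.8294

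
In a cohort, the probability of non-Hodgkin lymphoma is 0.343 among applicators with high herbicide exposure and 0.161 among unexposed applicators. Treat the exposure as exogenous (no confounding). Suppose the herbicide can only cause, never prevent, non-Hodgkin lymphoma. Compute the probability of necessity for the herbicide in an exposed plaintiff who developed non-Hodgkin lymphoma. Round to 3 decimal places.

PN ≈ 0.531

Let p₁ = 0.343, p₀ = 0.161.
Under exogeneity and monotonicity, PN = (p₁ − p₀) / p₁.
PN = (0.343 − 0.161) / 0.343 = 0.182 / 0.343 ≈ 0.5306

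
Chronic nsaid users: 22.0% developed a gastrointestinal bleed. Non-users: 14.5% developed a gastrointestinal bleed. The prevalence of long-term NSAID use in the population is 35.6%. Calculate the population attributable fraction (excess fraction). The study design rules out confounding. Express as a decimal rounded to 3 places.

PAF ≈ 0.156

p₁ = 0.22, p₀ = 0.145.
Overall risk P(Y=1) = π·p₁ + (1−π)·p₀ = 0.356×0.22 + 0.644×0.145 = 0.1717.
Under exogeneity, PAF = [P(Y=1) − p₀] / P(Y=1).
PAF = (0.1717 − 0.145) / 0.1717 ≈ 0.1555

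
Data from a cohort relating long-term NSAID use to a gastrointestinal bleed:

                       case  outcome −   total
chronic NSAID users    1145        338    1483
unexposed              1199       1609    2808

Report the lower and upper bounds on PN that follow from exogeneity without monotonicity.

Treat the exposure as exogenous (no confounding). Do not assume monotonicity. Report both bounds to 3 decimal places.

0.447 ≤ PN ≤ 0.742

p₁ = P(outcome | exposed) = 1145/1483 = 0.77208
p₀ = P(outcome | unexposed) = 1199/2808 = 0.42699
Under exogeneity alone the bounds on PN are max{0,(p₁−p₀)/p₁} ≤ PN ≤ min{1,(1−p₀)/p₁}.
  lower = (p₁ − p₀)/p₁ = 0.34509 / 0.77208 ≈ 0.4470
  upper = min{1, (1 − p₀)/p₁} = 0.57301 / 0.77208 ≈ 0.7422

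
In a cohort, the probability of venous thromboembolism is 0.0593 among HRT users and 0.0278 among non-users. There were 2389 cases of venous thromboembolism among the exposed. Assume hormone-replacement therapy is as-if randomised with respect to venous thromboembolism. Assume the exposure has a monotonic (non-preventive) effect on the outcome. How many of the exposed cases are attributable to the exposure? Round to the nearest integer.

about 1269 cases

Let p₁ = 0.0593, p₀ = 0.0278.
PN = (p₁ − p₀)/p₁ = (0.0593 − 0.0278) / 0.0593 ≈ 0.53120.
Attributable cases ≈ PN × (exposed cases) = 0.53120 × 2389 ≈ 1269.03.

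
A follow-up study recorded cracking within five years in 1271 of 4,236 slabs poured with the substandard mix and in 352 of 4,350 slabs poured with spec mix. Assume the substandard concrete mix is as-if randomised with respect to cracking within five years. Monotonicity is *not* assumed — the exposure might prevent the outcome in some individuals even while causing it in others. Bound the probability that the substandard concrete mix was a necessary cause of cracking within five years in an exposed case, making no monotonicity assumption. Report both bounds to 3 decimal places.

p₁ = P(outcome | exposed) = 1271/4236 = 0.30005
p₀ = P(outcome | unexposed) = 352/4350 = 0.08092
Under exogeneity alone the bounds on PN are max{0,(p₁−p₀)/p₁} ≤ PN ≤ min{1,(1−p₀)/p₁}.
  lower = (p₁ − p₀)/p₁ = 0.21913 / 0.30005 ≈ 0.7303
  upper = min{1, (1 − p₀)/p₁} = 0.91908 / 0.30005 ≈ 3.0631 → capped at 1

0.730 ≤ PN ≤ 1.000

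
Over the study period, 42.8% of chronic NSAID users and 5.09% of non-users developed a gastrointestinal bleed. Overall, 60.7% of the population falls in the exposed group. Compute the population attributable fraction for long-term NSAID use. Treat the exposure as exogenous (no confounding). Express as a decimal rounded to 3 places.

p₁ = 0.428, p₀ = 0.0509.
Overall risk P(Y=1) = π·p₁ + (1−π)·p₀ = 0.607×0.428 + 0.393×0.0509 = 0.2798.
Under exogeneity, PAF = [P(Y=1) − p₀] / P(Y=1).
PAF = (0.2798 − 0.0509) / 0.2798 ≈ 0.8181

PAF ≈ 0.818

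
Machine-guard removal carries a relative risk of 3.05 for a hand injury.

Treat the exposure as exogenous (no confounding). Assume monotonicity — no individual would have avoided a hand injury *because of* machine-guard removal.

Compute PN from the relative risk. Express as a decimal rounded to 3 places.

PN ≈ 0.672

Under exogeneity and monotonicity, PN = (RR − 1) / RR = 1 − 1/RR.
PN = (3.05 − 1) / 3.05 = 2.05 / 3.05 ≈ 0.6721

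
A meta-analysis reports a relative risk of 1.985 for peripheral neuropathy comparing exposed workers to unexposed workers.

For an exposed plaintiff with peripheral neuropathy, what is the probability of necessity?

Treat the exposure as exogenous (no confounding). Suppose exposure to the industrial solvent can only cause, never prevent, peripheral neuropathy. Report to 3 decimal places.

Under exogeneity and monotonicity, PN = (RR − 1) / RR = 1 − 1/RR.
PN = (1.985 − 1) / 1.985 = 0.985 / 1.985 ≈ 0.4962

PN ≈ 0.496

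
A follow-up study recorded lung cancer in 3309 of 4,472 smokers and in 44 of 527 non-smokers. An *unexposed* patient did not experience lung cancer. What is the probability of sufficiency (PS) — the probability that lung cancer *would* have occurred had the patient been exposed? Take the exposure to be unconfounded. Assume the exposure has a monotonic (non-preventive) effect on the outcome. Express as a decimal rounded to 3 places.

PS ≈ 0.716

p₁ = P(outcome | exposed) = 3309/4472 = 0.73994
p₀ = P(outcome | unexposed) = 44/527 = 0.083491
Under exogeneity and monotonicity, PS = (p₁ − p₀) / (1 − p₀).
PS = (0.73994 − 0.083491) / (1 − 0.083491) = 0.65645 / 0.91651 ≈ 0.7162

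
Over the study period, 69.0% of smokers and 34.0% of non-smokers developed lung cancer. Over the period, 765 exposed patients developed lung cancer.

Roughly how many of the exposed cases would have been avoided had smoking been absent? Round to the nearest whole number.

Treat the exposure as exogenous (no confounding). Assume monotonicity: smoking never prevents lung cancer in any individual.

about 388 cases

p₁ = 0.69, p₀ = 0.34.
PN = (p₁ − p₀)/p₁ = (0.69 − 0.34) / 0.69 ≈ 0.50725.
Attributable cases ≈ PN × (exposed cases) = 0.50725 × 765 ≈ 388.04.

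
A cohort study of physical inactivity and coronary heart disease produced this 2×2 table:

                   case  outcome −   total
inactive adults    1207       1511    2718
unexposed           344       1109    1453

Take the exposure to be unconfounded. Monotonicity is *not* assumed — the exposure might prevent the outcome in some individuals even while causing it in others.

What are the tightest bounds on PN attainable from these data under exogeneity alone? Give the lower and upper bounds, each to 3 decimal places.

0.467 ≤ PN ≤ 1.000

p₁ = P(outcome | exposed) = 1207/2718 = 0.44408
p₀ = P(outcome | unexposed) = 344/1453 = 0.23675
Under exogeneity alone the bounds on PN are max{0,(p₁−p₀)/p₁} ≤ PN ≤ min{1,(1−p₀)/p₁}.
  lower = (p₁ − p₀)/p₁ = 0.20732 / 0.44408 ≈ 0.4669
  upper = min{1, (1 − p₀)/p₁} = 0.76325 / 0.44408 ≈ 1.7187 → capped at 1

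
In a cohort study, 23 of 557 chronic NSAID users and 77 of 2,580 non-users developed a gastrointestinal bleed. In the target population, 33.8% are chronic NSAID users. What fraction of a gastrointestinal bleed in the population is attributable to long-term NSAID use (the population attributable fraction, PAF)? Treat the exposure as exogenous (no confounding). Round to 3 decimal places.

p₁ = P(outcome | exposed) = 23/557 = 0.041293
p₀ = P(outcome | unexposed) = 77/2580 = 0.029845
Overall risk P(Y=1) = π·p₁ + (1−π)·p₀ = 0.338×0.041293 + 0.662×0.029845 = 0.033714.
Under exogeneity, PAF = [P(Y=1) − p₀] / P(Y=1).
PAF = (0.033714 − 0.029845) / 0.033714 ≈ 0.1148

PAF ≈ 0.115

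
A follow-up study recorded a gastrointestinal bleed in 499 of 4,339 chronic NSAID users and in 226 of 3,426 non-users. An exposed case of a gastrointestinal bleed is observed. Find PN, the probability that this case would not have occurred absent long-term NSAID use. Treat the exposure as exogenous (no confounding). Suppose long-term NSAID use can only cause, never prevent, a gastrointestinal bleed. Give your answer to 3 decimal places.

p₁ = P(outcome | exposed) = 499/4339 = 0.115
p₀ = P(outcome | unexposed) = 226/3426 = 0.065966
Under exogeneity and monotonicity, PN = (p₁ − p₀) / p₁.
PN = (0.115 − 0.065966) / 0.115 = 0.049037 / 0.115 ≈ 0.4264

PN ≈ 0.426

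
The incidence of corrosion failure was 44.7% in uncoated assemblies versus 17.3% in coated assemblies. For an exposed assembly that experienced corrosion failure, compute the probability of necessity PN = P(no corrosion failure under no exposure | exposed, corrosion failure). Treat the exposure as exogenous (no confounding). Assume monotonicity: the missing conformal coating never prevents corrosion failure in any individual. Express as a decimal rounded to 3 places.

p₁ = 0.447, p₀ = 0.173.
Under exogeneity and monotonicity, PN = (p₁ − p₀) / p₁.
PN = (0.447 − 0.173) / 0.447 = 0.274 / 0.447 ≈ 0.6130

PN ≈ 0.613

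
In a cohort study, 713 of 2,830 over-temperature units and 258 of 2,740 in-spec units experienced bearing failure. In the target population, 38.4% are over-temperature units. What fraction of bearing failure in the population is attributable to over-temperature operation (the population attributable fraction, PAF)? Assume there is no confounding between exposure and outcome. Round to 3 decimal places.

PAF ≈ 0.392

p₁ = P(outcome | exposed) = 713/2830 = 0.25194
p₀ = P(outcome | unexposed) = 258/2740 = 0.094161
Overall risk P(Y=1) = π·p₁ + (1−π)·p₀ = 0.384×0.25194 + 0.616×0.094161 = 0.15475.
Under exogeneity, PAF = [P(Y=1) − p₀] / P(Y=1).
PAF = (0.15475 − 0.094161) / 0.15475 ≈ 0.3915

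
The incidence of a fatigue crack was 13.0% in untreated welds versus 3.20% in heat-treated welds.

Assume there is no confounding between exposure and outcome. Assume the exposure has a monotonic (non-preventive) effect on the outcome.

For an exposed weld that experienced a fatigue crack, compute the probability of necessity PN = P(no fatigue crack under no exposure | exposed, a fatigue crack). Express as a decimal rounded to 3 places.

p₁ = 0.13, p₀ = 0.032.
Under exogeneity and monotonicity, PN = (p₁ − p₀) / p₁.
PN = (0.13 − 0.032) / 0.13 = 0.098 / 0.13 ≈ 0.7538

PN ≈ 0.754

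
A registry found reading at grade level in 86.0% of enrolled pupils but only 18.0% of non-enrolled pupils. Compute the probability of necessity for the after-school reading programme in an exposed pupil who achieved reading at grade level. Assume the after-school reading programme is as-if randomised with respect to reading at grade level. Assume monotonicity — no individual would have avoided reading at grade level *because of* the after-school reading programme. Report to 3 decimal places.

PN ≈ 0.791

p₁ = 0.86, p₀ = 0.18.
Under exogeneity and monotonicity, PN = (p₁ − p₀) / p₁.
PN = (0.86 − 0.18) / 0.86 = 0.68 / 0.86 ≈ 0.7907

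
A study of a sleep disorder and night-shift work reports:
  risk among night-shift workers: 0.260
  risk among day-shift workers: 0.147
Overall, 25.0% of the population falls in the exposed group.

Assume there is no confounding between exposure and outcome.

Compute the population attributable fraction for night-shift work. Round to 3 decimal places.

PAF ≈ 0.161

Let p₁ = 0.26, p₀ = 0.147.
Overall risk P(Y=1) = π·p₁ + (1−π)·p₀ = 0.25×0.26 + 0.75×0.147 = 0.17525.
Under exogeneity, PAF = [P(Y=1) − p₀] / P(Y=1).
PAF = (0.17525 − 0.147) / 0.17525 ≈ 0.1612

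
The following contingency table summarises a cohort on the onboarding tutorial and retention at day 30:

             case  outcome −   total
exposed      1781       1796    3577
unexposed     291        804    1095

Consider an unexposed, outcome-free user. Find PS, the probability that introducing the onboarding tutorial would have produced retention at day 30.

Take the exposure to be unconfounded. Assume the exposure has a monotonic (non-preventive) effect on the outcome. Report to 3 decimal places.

p₁ = P(outcome | exposed) = 1781/3577 = 0.4979
p₀ = P(outcome | unexposed) = 291/1095 = 0.26575
Under exogeneity and monotonicity, PS = (p₁ − p₀) / (1 − p₀).
PS = (0.4979 − 0.26575) / (1 − 0.26575) = 0.23215 / 0.73425 ≈ 0.3162

PS ≈ 0.316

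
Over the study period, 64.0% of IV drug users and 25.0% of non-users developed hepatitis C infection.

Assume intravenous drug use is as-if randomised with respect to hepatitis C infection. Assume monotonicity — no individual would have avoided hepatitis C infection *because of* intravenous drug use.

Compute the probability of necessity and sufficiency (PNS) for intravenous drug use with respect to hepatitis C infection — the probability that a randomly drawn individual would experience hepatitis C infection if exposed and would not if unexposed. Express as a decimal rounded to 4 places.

PNS ≈ 0.3900

p₁ = 0.64, p₀ = 0.25.
Under exogeneity and monotonicity, PNS = p₁ − p₀.
PNS = 0.64 − 0.25 = 0.39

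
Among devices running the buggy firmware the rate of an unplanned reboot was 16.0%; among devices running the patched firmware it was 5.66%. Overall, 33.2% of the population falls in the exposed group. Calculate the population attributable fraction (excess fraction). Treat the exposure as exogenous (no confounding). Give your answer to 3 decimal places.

PAF ≈ 0.378

p₁ = 0.16, p₀ = 0.0566.
Overall risk P(Y=1) = π·p₁ + (1−π)·p₀ = 0.332×0.16 + 0.668×0.0566 = 0.090929.
Under exogeneity, PAF = [P(Y=1) − p₀] / P(Y=1).
PAF = (0.090929 − 0.0566) / 0.090929 ≈ 0.3775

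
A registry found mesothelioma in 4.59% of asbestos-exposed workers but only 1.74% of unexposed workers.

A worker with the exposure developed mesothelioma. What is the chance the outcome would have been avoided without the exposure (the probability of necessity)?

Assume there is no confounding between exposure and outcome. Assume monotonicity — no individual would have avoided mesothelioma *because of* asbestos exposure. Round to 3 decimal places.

PN ≈ 0.621

p₁ = 0.0459, p₀ = 0.0174.
Under exogeneity and monotonicity, PN = (p₁ − p₀) / p₁.
PN = (0.0459 − 0.0174) / 0.0459 = 0.0285 / 0.0459 ≈ 0.6209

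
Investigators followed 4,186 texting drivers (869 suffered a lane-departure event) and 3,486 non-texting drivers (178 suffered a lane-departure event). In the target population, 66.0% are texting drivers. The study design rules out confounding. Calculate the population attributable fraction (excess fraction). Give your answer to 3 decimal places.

PAF ≈ 0.669

p₁ = P(outcome | exposed) = 869/4186 = 0.2076
p₀ = P(outcome | unexposed) = 178/3486 = 0.051061
Overall risk P(Y=1) = π·p₁ + (1−π)·p₀ = 0.66×0.2076 + 0.34×0.051061 = 0.15437.
Under exogeneity, PAF = [P(Y=1) − p₀] / P(Y=1).
PAF = (0.15437 − 0.051061) / 0.15437 ≈ 0.6692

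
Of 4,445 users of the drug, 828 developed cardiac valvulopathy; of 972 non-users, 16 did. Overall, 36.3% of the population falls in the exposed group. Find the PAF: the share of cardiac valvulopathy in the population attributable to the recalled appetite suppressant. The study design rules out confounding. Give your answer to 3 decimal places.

PAF ≈ 0.789

p₁ = P(outcome | exposed) = 828/4445 = 0.18628
p₀ = P(outcome | unexposed) = 16/972 = 0.016461
Overall risk P(Y=1) = π·p₁ + (1−π)·p₀ = 0.363×0.18628 + 0.637×0.016461 = 0.078104.
Under exogeneity, PAF = [P(Y=1) − p₀] / P(Y=1).
PAF = (0.078104 − 0.016461) / 0.078104 ≈ 0.7892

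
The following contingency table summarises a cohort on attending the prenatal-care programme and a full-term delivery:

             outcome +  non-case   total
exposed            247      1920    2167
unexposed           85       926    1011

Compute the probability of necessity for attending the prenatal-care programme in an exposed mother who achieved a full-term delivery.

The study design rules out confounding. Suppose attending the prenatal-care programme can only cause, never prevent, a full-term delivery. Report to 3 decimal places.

p₁ = P(outcome | exposed) = 247/2167 = 0.11398
p₀ = P(outcome | unexposed) = 85/1011 = 0.084075
Under exogeneity and monotonicity, PN = (p₁ − p₀) / p₁.
PN = (0.11398 − 0.084075) / 0.11398 = 0.029907 / 0.11398 ≈ 0.2624

PN ≈ 0.262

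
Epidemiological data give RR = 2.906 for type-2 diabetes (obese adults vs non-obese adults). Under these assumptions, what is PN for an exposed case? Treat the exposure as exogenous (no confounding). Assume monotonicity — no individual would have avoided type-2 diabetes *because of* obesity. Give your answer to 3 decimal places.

PN ≈ 0.656

Under exogeneity and monotonicity, PN = (RR − 1) / RR = 1 − 1/RR.
PN = (2.906 − 1) / 2.906 = 1.906 / 2.906 ≈ 0.6559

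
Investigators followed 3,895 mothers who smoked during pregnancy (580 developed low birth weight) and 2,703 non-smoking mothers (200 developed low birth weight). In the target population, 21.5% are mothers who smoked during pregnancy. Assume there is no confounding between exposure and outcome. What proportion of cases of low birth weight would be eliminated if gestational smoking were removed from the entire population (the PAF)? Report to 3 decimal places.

p₁ = P(outcome | exposed) = 580/3895 = 0.14891
p₀ = P(outcome | unexposed) = 200/2703 = 0.073992
Overall risk P(Y=1) = π·p₁ + (1−π)·p₀ = 0.215×0.14891 + 0.785×0.073992 = 0.090099.
Under exogeneity, PAF = [P(Y=1) − p₀] / P(Y=1).
PAF = (0.090099 − 0.073992) / 0.090099 ≈ 0.1788

PAF ≈ 0.179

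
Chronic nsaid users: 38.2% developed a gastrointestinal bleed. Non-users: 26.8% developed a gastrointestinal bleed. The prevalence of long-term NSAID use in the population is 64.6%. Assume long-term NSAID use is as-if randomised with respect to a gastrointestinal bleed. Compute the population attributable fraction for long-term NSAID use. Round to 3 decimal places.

p₁ = 0.382, p₀ = 0.268.
Overall risk P(Y=1) = π·p₁ + (1−π)·p₀ = 0.646×0.382 + 0.354×0.268 = 0.34164.
Under exogeneity, PAF = [P(Y=1) − p₀] / P(Y=1).
PAF = (0.34164 − 0.268) / 0.34164 ≈ 0.2156

PAF ≈ 0.216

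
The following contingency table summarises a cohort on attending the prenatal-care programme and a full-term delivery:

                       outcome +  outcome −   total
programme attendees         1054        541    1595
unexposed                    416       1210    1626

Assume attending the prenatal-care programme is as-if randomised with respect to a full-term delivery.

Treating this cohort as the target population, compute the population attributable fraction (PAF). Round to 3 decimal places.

PAF ≈ 0.439

p₁ = P(outcome | exposed) = 1054/1595 = 0.66082
p₀ = P(outcome | unexposed) = 416/1626 = 0.25584
Exposure prevalence π = 1595/3221 = 0.49519; overall risk P(Y=1) = 0.45638.
Under exogeneity, PAF = [P(Y=1) − p₀]/P(Y=1).
PAF = (0.45638 − 0.25584) / 0.45638 ≈ 0.4394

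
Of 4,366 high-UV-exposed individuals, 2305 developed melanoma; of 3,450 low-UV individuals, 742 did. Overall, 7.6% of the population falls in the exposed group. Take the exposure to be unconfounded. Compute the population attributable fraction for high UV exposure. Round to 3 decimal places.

PAF ≈ 0.100

p₁ = P(outcome | exposed) = 2305/4366 = 0.52794
p₀ = P(outcome | unexposed) = 742/3450 = 0.21507
Overall risk P(Y=1) = π·p₁ + (1−π)·p₀ = 0.076×0.52794 + 0.924×0.21507 = 0.23885.
Under exogeneity, PAF = [P(Y=1) − p₀] / P(Y=1).
PAF = (0.23885 − 0.21507) / 0.23885 ≈ 0.0996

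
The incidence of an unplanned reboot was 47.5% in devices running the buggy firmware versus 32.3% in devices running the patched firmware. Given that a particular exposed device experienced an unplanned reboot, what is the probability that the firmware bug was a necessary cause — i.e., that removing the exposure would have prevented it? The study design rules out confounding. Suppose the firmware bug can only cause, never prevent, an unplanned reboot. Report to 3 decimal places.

p₁ = 0.475, p₀ = 0.323.
Under exogeneity and monotonicity, PN = (p₁ − p₀) / p₁.
PN = (0.475 − 0.323) / 0.475 = 0.152 / 0.475 ≈ 0.3200

PN ≈ 0.320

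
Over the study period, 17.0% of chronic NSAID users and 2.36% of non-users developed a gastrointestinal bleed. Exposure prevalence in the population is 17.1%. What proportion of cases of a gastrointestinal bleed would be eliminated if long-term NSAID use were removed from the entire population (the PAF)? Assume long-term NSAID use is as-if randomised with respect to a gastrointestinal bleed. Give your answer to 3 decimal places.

p₁ = 0.17, p₀ = 0.0236.
Overall risk P(Y=1) = π·p₁ + (1−π)·p₀ = 0.171×0.17 + 0.829×0.0236 = 0.048634.
Under exogeneity, PAF = [P(Y=1) − p₀] / P(Y=1).
PAF = (0.048634 − 0.0236) / 0.048634 ≈ 0.5147

PAF ≈ 0.515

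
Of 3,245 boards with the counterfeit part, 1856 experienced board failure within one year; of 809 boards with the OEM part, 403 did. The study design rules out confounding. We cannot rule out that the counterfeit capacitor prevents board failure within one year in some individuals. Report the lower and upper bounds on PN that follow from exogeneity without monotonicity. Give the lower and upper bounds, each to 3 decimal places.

p₁ = P(outcome | exposed) = 1856/3245 = 0.57196
p₀ = P(outcome | unexposed) = 403/809 = 0.49815
Under exogeneity alone the bounds on PN are max{0,(p₁−p₀)/p₁} ≤ PN ≤ min{1,(1−p₀)/p₁}.
  lower = (p₁ − p₀)/p₁ = 0.073811 / 0.57196 ≈ 0.1290
  upper = min{1, (1 − p₀)/p₁} = 0.50185 / 0.57196 ≈ 0.8774

0.129 ≤ PN ≤ 0.877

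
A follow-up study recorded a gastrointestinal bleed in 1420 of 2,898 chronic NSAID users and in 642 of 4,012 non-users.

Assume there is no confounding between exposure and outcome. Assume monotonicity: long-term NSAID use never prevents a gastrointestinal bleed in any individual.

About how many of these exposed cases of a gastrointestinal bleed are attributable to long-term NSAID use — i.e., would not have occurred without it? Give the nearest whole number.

about 956 cases

p₁ = P(outcome | exposed) = 1420/2898 = 0.48999
p₀ = P(outcome | unexposed) = 642/4012 = 0.16002
PN = (p₁ − p₀)/p₁ = (0.48999 − 0.16002) / 0.48999 ≈ 0.67342.
Attributable cases ≈ PN × (exposed cases) = 0.67342 × 1420 ≈ 956.26.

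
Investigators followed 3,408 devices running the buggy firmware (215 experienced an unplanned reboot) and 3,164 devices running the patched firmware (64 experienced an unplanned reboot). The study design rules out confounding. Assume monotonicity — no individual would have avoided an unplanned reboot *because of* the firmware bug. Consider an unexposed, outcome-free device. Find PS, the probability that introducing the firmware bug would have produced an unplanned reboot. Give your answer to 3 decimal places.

PS ≈ 0.044

p₁ = P(outcome | exposed) = 215/3408 = 0.063087
p₀ = P(outcome | unexposed) = 64/3164 = 0.020228
Under exogeneity and monotonicity, PS = (p₁ − p₀) / (1 − p₀).
PS = (0.063087 − 0.020228) / (1 − 0.020228) = 0.042859 / 0.97977 ≈ 0.0437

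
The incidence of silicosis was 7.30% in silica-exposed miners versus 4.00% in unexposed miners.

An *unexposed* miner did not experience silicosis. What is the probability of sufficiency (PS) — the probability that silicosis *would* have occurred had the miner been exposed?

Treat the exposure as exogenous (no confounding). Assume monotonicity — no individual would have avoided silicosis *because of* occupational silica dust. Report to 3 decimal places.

p₁ = 0.073, p₀ = 0.04.
Under exogeneity and monotonicity, PS = (p₁ − p₀) / (1 − p₀).
PS = (0.073 − 0.04) / (1 − 0.04) = 0.033 / 0.96 ≈ 0.0344

PS ≈ 0.034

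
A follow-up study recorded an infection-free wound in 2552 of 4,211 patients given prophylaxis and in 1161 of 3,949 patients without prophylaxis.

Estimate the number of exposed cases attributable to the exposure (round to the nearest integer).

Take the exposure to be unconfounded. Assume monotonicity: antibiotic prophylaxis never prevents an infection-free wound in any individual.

p₁ = P(outcome | exposed) = 2552/4211 = 0.60603
p₀ = P(outcome | unexposed) = 1161/3949 = 0.294
PN = (p₁ − p₀)/p₁ = (0.60603 − 0.294) / 0.60603 ≈ 0.51488.
Attributable cases ≈ PN × (exposed cases) = 0.51488 × 2552 ≈ 1313.97.

about 1314 cases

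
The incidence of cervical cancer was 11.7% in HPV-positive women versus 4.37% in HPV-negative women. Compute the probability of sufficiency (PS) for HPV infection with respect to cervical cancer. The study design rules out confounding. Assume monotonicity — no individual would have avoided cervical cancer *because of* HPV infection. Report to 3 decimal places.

PS ≈ 0.077

p₁ = 0.117, p₀ = 0.0437.
Under exogeneity and monotonicity, PS = (p₁ − p₀) / (1 − p₀).
PS = (0.117 − 0.0437) / (1 − 0.0437) = 0.0733 / 0.9563 ≈ 0.0766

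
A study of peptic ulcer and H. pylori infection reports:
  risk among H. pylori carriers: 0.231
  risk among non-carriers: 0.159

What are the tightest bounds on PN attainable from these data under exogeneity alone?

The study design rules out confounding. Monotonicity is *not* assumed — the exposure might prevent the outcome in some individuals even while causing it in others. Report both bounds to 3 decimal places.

Let p₁ = 0.231, p₀ = 0.159.
Under exogeneity alone the bounds on PN are max{0,(p₁−p₀)/p₁} ≤ PN ≤ min{1,(1−p₀)/p₁}.
  lower = (p₁ − p₀)/p₁ = 0.072 / 0.231 ≈ 0.3117
  upper = min{1, (1 − p₀)/p₁} = 0.841 / 0.231 ≈ 3.6407 → capped at 1

0.312 ≤ PN ≤ 1.000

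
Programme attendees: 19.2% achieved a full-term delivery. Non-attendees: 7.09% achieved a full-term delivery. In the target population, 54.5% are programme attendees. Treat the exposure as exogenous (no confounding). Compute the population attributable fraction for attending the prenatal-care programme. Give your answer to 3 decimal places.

PAF ≈ 0.482

p₁ = 0.192, p₀ = 0.0709.
Overall risk P(Y=1) = π·p₁ + (1−π)·p₀ = 0.545×0.192 + 0.455×0.0709 = 0.1369.
Under exogeneity, PAF = [P(Y=1) − p₀] / P(Y=1).
PAF = (0.1369 − 0.0709) / 0.1369 ≈ 0.4821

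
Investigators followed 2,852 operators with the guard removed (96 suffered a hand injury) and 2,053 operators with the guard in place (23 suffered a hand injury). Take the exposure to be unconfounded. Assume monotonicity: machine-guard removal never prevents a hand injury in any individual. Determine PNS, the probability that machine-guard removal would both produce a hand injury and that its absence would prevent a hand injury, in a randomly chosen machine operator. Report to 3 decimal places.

p₁ = P(outcome | exposed) = 96/2852 = 0.033661
p₀ = P(outcome | unexposed) = 23/2053 = 0.011203
Under exogeneity and monotonicity, PNS = p₁ − p₀.
PNS = 0.033661 − 0.011203 = 0.022457

PNS ≈ 0.022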